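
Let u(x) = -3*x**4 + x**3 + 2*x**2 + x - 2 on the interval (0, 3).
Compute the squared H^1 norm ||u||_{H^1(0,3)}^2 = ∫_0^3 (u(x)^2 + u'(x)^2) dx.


||u||_{H^1}^2 = 882777/20

The H^1 norm (squared) on an interval (0, L) is
  ||u||_{H^1}^2 = ∫_0^L u(x)^2 dx + ∫_0^L u'(x)^2 dx.
Compute u'(x) = -12*x**3 + 3*x**2 + 4*x + 1.
Then u(x)^2 = 9*x**8 - 6*x**7 - 11*x**6 - 2*x**5 + 18*x**4 - 7*x**2 - 4*x + 4 and u'(x)^2 = 144*x**6 - 72*x**5 - 87*x**4 + 22*x**2 + 8*x + 1.
Integrate each monomial from 0 to 3 using ∫_0^3 c·x^n dx = c·3^(n+1)/(n+1):
  ∫_0^3 u(x)^2 dx = ∫_0^3 (9*x^8 - 6*x^7 - 11*x^6 - 2*x^5 + 18*x^4 - 7*x^2 - 4*x + 4) dx. Term by term:
    ∫_0^3 9*x^8 dx = 19683;  ∫_0^3 -6*x^7 dx = -19683/4;  ∫_0^3 -11*x^6 dx = -24057/7;
    ∫_0^3 -2*x^5 dx = -243;  ∫_0^3 18*x^4 dx = 4374/5;  ∫_0^3 -7*x^2 dx = -63;
    ∫_0^3 -4*x dx = -18;  ∫_0^3 4 dx = 12.
  Sum: 19683 − 19683/4 − 24057/7 − 243 + 4374/5 − 63 − 18 + 12 = 1664367/140.
  ∫_0^3 u'(x)^2 dx = ∫_0^3 (144*x^6 - 72*x^5 - 87*x^4 + 22*x^2 + 8*x + 1) dx. Term by term:
    ∫_0^3 144*x^6 dx = 314928/7;  ∫_0^3 -72*x^5 dx = -8748;  ∫_0^3 -87*x^4 dx = -21141/5;
    ∫_0^3 22*x^2 dx = 198;  ∫_0^3 8*x dx = 36;  ∫_0^3 1 dx = 3.
  Sum: 314928/7 − 8748 − 21141/5 + 198 + 36 + 3 = 1128768/35.
Adding: ||u||_{H^1}^2 = 1664367/140 + 1128768/35 = 882777/20.


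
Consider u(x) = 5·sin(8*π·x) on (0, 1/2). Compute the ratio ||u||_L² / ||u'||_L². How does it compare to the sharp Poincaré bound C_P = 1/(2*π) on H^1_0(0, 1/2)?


||u||_L² / ||u'||_L² = 1/(8*π) < C_P = 1/(2*π).

u(x) = 5·sin(8*π·x), so u'(x) = 40*π*cos(8*π*x).
Writing u(x) = A·sin(kπx/L) with A = 5 and k = 4, use ∫_0^L sin²(kπx/L) dx = L/2 and ∫_0^L cos²(kπx/L) dx = L/2.
u² = 25·sin²(8*π·x) and (u')² = 1600*π^2·cos²(8*π·x), and each of sin², cos² integrates to L/2 = 1/4 over (0, 1/2).
∫_0^1/2 u² dx = 25/4, so ||u||_L² = 5/2.
∫_0^1/2 (u')² dx = 400*π^2, so ||u'||_L² = 20*π.
Ratio ||u||_L² / ||u'||_L² = 1/(8*π).
Sharp Poincaré constant on H^1_0(0, 1/2) is C_P = L/π = 1/(2*π), achieved by sin(2*π·x).
This is the k = 4 harmonic; the ratio L/(kπ) is strictly less than C_P = L/π, consistent with the sharp inequality ||u||_L² ≤ C_P ||u'||_L².


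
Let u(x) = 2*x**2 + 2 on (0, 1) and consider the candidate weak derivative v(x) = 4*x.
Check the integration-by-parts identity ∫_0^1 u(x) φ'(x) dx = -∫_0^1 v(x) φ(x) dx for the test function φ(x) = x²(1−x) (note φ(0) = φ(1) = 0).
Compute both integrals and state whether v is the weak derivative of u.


LHS = -1/5, RHS = -1/5. Yes, v = u' weakly.

u(x) = 2*x**2 + 2, classical derivative u'(x) = 4*x.
φ(x) = x²(1−x), so φ'(x) = x*(2 - 3*x).
Note φ(0) = φ(1) = 0, so the boundary term u·φ vanishes.
LHS = ∫_0^1 u(x) φ'(x) dx = ∫_0^1 (-6*x^4 + 4*x^3 - 6*x^2 + 4*x) dx. Term by term:
  ∫_0^1 -6*x^4 dx = -6/5;  ∫_0^1 4*x^3 dx = 1;  ∫_0^1 -6*x^2 dx = -2;
  ∫_0^1 4*x dx = 2.
Sum: -6/5 + 1 − 2 + 2 = -1/5.
So LHS = -1/5.
∫_0^1 v(x) φ(x) dx = ∫_0^1 (-4*x^4 + 4*x^3) dx. Term by term:
  ∫_0^1 -4*x^4 dx = -4/5;  ∫_0^1 4*x^3 dx = 1.
Sum: -4/5 + 1 = 1/5.
So RHS = -∫_0^1 v(x) φ(x) dx = -1/5.
LHS = RHS, so the identity holds for this test φ.
Moreover u is smooth here and v(x) = u'(x) = 4*x pointwise, so the identity holds for every test function. Hence v is the weak derivative of u.


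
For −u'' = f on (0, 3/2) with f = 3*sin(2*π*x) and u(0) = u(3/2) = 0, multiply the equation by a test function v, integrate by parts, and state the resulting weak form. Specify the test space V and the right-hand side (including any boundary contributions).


V = H^1_0(0, 3/2) (so v(0) = v(3/2) = 0); weak form: ∫_0^3/2 u'v' dx = ∫_0^3/2 (3*sin(2*π*x)) v dx for all v ∈ V.

Multiply both sides by a test function v and integrate from 0 to 3/2:
  ∫_0^3/2 −u''(x) v(x) dx = ∫_0^3/2 f(x) v(x) dx.
Integrate the LHS by parts once:
  ∫_0^3/2 −u'' v dx = −[u'(x) v(x)]_0^3/2 + ∫_0^3/2 u'(x) v'(x) dx.
Thus ∫_0^3/2 u'(x) v'(x) dx = ∫_0^3/2 f(x) v(x) dx + [u'(x) v(x)]_0^3/2.
Choose V so that boundary terms are either known or forced to vanish.
u is Dirichlet: u(0) = u(3/2) = 0. Let V = H^1_0(0, 3/2); then v(0) = v(3/2) = 0, and [u' v]_0^3/2 = 0.
Weak formulation: find u (satisfying any essential BC) such that ∫_0^3/2 u'(x) v'(x) dx = ∫_0^3/2 f v dx for all v ∈ V.
Substituting f(x) = 3*sin(2*π*x), the right-hand side is ∫_0^3/2 (3*sin(2*π*x)) v dx.


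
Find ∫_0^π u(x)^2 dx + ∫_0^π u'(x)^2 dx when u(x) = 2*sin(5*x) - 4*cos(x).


||u||_{H^1(0,π)}^2 = 68*π

u'(x) = 4*sin(x) + 10*cos(5*x).
Expand u² and (u')² and integrate term by term on (0, π), using: for integers n ≥ 1, ∫_0^π sin²(nx) dx = ∫_0^π cos²(nx) dx = π/2; for n ≠ n', ∫_0^π sin(nx)sin(n'x) dx = ∫_0^π cos(nx)cos(n'x) dx = 0; and by product-to-sum, ∫_0^π sin(nx)cos(n'x) dx = ½∫_0^π [sin((n+n')x) + sin((n−n')x)] dx, which is 0 when n+n' is even and 2n/(n²−n'²) when n+n' is odd (it need not vanish on (0, π)).
  u² squared terms: (-4)²·∫cos(x)² dx = 16·π/2 = 8*π;  (2)²·∫sin(5x)² dx = 4·π/2 = 2*π.
  u² cross terms: 2·(-4)·(2)·∫cos(x)·sin(5x) dx = -16·(0) = 0.
  So ∫_0^π u² dx = 8*π + 2*π + 0 = 10*π.
  (u')² squared terms: (4)²·∫sin(x)² dx = 16·π/2 = 8*π;  (10)²·∫cos(5x)² dx = 100·π/2 = 50*π.
  (u')² cross terms: 2·(4)·(10)·∫sin(x)·cos(5x) dx = 80·(0) = 0.
  So ∫_0^π (u')² dx = 8*π + 50*π + 0 = 58*π.
||u||_{H^1}^2 = (10*π) + (58*π) = 68*π.


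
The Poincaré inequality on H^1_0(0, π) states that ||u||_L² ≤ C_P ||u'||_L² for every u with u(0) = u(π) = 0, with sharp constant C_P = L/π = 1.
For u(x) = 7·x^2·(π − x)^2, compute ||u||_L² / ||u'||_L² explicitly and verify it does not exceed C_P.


||u||_L² / ||u'||_L² = sqrt(3)*π/6 < C_P = 1.

u(x) = 7·x^2·(π − x)^2, so u'(x) = 14*x*(x - π)*(2*x - π).
u(x) = 7·x^2·(π − x)^2 vanishes at x = 0 and x = π, so u ∈ H^1_0(0, π). Differentiate via the product rule and integrate the resulting polynomials term by term.
  ∫_0^π u² dx = ∫_0^π (49*x^8 - 196*π*x^7 + 294*π^2*x^6 - 196*π^3*x^5 + 49*π^4*x^4) dx. Term by term:
    ∫_0^π 49*x^8 dx = 49*π^9/9;  ∫_0^π -196*π*x^7 dx = -49*π^9/2;  ∫_0^π 294*π^2*x^6 dx = 42*π^9;
    ∫_0^π -196*π^3*x^5 dx = -98*π^9/3;  ∫_0^π 49*π^4*x^4 dx = 49*π^9/5.
  Sum: 49*π^9/9 − 49*π^9/2 + 42*π^9 − 98*π^9/3 + 49*π^9/5 = 7*π^9/90.
  ∫_0^π (u')² dx = ∫_0^π (784*x^6 - 2352*π*x^5 + 2548*π^2*x^4 - 1176*π^3*x^3 + 196*π^4*x^2) dx. Term by term:
    ∫_0^π 784*x^6 dx = 112*π^7;  ∫_0^π -2352*π*x^5 dx = -392*π^7;  ∫_0^π 2548*π^2*x^4 dx = 2548*π^7/5;
    ∫_0^π -1176*π^3*x^3 dx = -294*π^7;  ∫_0^π 196*π^4*x^2 dx = 196*π^7/3.
  Sum: 112*π^7 − 392*π^7 + 2548*π^7/5 − 294*π^7 + 196*π^7/3 = 14*π^7/15.
∫_0^π u² dx = 7*π^9/90, so ||u||_L² = sqrt(70)*π^(9/2)/30.
∫_0^π (u')² dx = 14*π^7/15, so ||u'||_L² = sqrt(210)*π^(7/2)/15.
Ratio ||u||_L² / ||u'||_L² = sqrt(3)*π/6.
Sharp Poincaré constant on H^1_0(0, π) is C_P = L/π = 1, achieved by sin(x).
A polynomial bump cannot attain the sharp Poincaré constant (only the first sine eigenfunction does), so the ratio is strictly less than C_P, consistent with ||u||_L² ≤ C_P ||u'||_L².


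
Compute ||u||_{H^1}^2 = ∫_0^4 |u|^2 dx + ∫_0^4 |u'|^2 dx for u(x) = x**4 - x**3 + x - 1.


||u||_{H^1}^2 = 2461000/63

The H^1 norm (squared) on an interval (0, L) is
  ||u||_{H^1}^2 = ∫_0^L u(x)^2 dx + ∫_0^L u'(x)^2 dx.
Compute u'(x) = 4*x**3 - 3*x**2 + 1.
Then u(x)^2 = x**8 - 2*x**7 + x**6 + 2*x**5 - 4*x**4 + 2*x**3 + x**2 - 2*x + 1 and u'(x)^2 = 16*x**6 - 24*x**5 + 9*x**4 + 8*x**3 - 6*x**2 + 1.
Integrate each monomial from 0 to 4 using ∫_0^4 c·x^n dx = c·4^(n+1)/(n+1):
  ∫_0^4 u(x)^2 dx = ∫_0^4 (x^8 - 2*x^7 + x^6 + 2*x^5 - 4*x^4 + 2*x^3 + x^2 - 2*x + 1) dx. Term by term:
    ∫_0^4 x^8 dx = 262144/9;  ∫_0^4 -2*x^7 dx = -16384;  ∫_0^4 x^6 dx = 16384/7;
    ∫_0^4 2*x^5 dx = 4096/3;  ∫_0^4 -4*x^4 dx = -4096/5;  ∫_0^4 2*x^3 dx = 128;
    ∫_0^4 x^2 dx = 64/3;  ∫_0^4 -2*x dx = -16;  ∫_0^4 1 dx = 4.
  Sum: 262144/9 − 16384 + 16384/7 + 4096/3 − 4096/5 + 128 + 64/3 − 16 + 4 = 4966652/315.
  ∫_0^4 u'(x)^2 dx = ∫_0^4 (16*x^6 - 24*x^5 + 9*x^4 + 8*x^3 - 6*x^2 + 1) dx. Term by term:
    ∫_0^4 16*x^6 dx = 262144/7;  ∫_0^4 -24*x^5 dx = -16384;  ∫_0^4 9*x^4 dx = 9216/5;
    ∫_0^4 8*x^3 dx = 512;  ∫_0^4 -6*x^2 dx = -128;  ∫_0^4 1 dx = 4.
  Sum: 262144/7 − 16384 + 9216/5 + 512 − 128 + 4 = 815372/35.
Adding: ||u||_{H^1}^2 = 4966652/315 + 815372/35 = 2461000/63.


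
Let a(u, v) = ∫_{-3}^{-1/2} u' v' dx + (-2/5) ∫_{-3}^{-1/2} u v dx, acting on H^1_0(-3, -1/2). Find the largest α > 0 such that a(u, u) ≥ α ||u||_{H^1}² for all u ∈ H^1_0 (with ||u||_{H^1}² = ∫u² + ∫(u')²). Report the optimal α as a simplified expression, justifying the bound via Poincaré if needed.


α = 2*(-5 + 2*π^2)/(25 + 4*π^2)

Coercivity of a(·,·) on H^1_0(-3, -1/2) means a(u, u) ≥ α ||u||_{H^1}² for every u ∈ H^1_0.
The interval has length L = 5/2, and Poincaré/coercivity depend only on L. Here a(u, u) = ∫(u')² + (-2/5)·∫u².
Here c = -2/5 < 0 with |c| < (π/L)² = 4*π^2/25, so coercivity still holds. The condition a(u,u) ≥ α||u||_{H^1}² reads (1−α)∫(u')² ≥ (α−c)∫u². Any admissible α is ≤ 1 (rapidly oscillating u have ∫u²/∫(u')² → 0), and α = 1 would force 0 ≥ (1−c)∫u², impossible since c < 1; so 1−α > 0. By the sharp Poincaré inequality on H^1_0 of an interval of length L, ∫(u')² ≥ (π/L)²∫u² with equality for the first sine mode sin(π(x−x₀)/L) (x₀ the left endpoint), so the inequality holds for all u iff (1−α)(π/L)² ≥ α − c, i.e. α ≤ ((π/L)² + c)/((π/L)² + 1) = (1 + c(L/π)²)/(1 + (L/π)²). (Direct route, valid since c ≤ 0: Poincaré gives c∫u² ≥ c(L/π)²∫(u')², so a(u,u) ≥ (1 + c(L/π)²)∫(u')², while ||u||_{H^1}² ≤ (1 + (L/π)²)∫(u')²; dividing yields the same α.) With (π/L)² = 4*π^2/25 and c = -2/5, the largest admissible constant is α = ((π/L)² + c)/((π/L)² + 1).
Simplifying, α = 2*(-5 + 2*π^2)/(25 + 4*π^2).


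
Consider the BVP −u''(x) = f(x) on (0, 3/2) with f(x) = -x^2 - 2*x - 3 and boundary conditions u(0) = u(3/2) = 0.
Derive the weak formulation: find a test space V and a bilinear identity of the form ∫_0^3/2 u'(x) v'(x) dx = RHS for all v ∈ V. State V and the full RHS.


V = H^1_0(0, 3/2) (so v(0) = v(3/2) = 0); weak form: ∫_0^3/2 u'v' dx = ∫_0^3/2 (-x^2 - 2*x - 3) v dx for all v ∈ V.

Multiply both sides by a test function v and integrate from 0 to 3/2:
  ∫_0^3/2 −u''(x) v(x) dx = ∫_0^3/2 f(x) v(x) dx.
Integrate the LHS by parts once:
  ∫_0^3/2 −u'' v dx = −[u'(x) v(x)]_0^3/2 + ∫_0^3/2 u'(x) v'(x) dx.
Thus ∫_0^3/2 u'(x) v'(x) dx = ∫_0^3/2 f(x) v(x) dx + [u'(x) v(x)]_0^3/2.
Choose V so that boundary terms are either known or forced to vanish.
u is Dirichlet: u(0) = u(3/2) = 0. Let V = H^1_0(0, 3/2); then v(0) = v(3/2) = 0, and [u' v]_0^3/2 = 0.
Weak formulation: find u (satisfying any essential BC) such that ∫_0^3/2 u'(x) v'(x) dx = ∫_0^3/2 f v dx for all v ∈ V.
Substituting f(x) = -x^2 - 2*x - 3, the right-hand side is ∫_0^3/2 (-x^2 - 2*x - 3) v dx.


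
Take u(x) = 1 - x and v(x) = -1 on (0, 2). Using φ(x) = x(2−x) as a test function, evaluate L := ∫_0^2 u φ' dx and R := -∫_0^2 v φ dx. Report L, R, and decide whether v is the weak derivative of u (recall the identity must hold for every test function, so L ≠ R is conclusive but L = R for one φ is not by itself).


LHS = 4/3, RHS = 4/3. Yes, v = u' weakly.

u(x) = 1 - x, classical derivative u'(x) = -1.
φ(x) = x(2−x), so φ'(x) = 2 - 2*x.
Note φ(0) = φ(2) = 0, so the boundary term u·φ vanishes.
LHS = ∫_0^2 u(x) φ'(x) dx = ∫_0^2 (2*x^2 - 4*x + 2) dx. Term by term:
  ∫_0^2 2*x^2 dx = 16/3;  ∫_0^2 -4*x dx = -8;  ∫_0^2 2 dx = 4.
Sum: 16/3 − 8 + 4 = 4/3.
So LHS = 4/3.
∫_0^2 v(x) φ(x) dx = ∫_0^2 (x^2 - 2*x) dx. Term by term:
  ∫_0^2 x^2 dx = 8/3;  ∫_0^2 -2*x dx = -4.
Sum: 8/3 − 4 = -4/3.
So RHS = -∫_0^2 v(x) φ(x) dx = 4/3.
LHS = RHS, so the identity holds for this test φ.
Moreover u is smooth here and v(x) = u'(x) = -1 pointwise, so the identity holds for every test function. Hence v is the weak derivative of u.


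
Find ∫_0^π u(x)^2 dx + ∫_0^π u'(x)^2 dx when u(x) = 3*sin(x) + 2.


||u||_{H^1(0,π)}^2 = 24 + 13*π

u'(x) = 3*cos(x).
Expand u² and (u')² and integrate term by term on (0, π), using: for integers n ≥ 1, ∫_0^π sin²(nx) dx = ∫_0^π cos²(nx) dx = π/2; for n ≠ n', ∫_0^π sin(nx)sin(n'x) dx = ∫_0^π cos(nx)cos(n'x) dx = 0; and by product-to-sum, ∫_0^π sin(nx)cos(n'x) dx = ½∫_0^π [sin((n+n')x) + sin((n−n')x)] dx, which is 0 when n+n' is even and 2n/(n²−n'²) when n+n' is odd (it need not vanish on (0, π)). For the constant mode: ∫_0^π 1 dx = π, ∫_0^π cos(nx) dx = 0, ∫_0^π sin(nx) dx = (1−(−1)^n)/n.
  u² squared terms: (2)²·∫1 dx = 4·π = 4*π;  (3)²·∫sin(x)² dx = 9·π/2 = 9*π/2.
  u² cross terms: 2·(2)·(3)·∫1·sin(x) dx = 12·(2) = 24.
  So ∫_0^π u² dx = 4*π + 9*π/2 + 24 = 24 + 17*π/2.
  (u')² squared terms: (3)²·∫cos(x)² dx = 9·π/2 = 9*π/2.
  So ∫_0^π (u')² dx = 9*π/2.
||u||_{H^1}^2 = (24 + 17*π/2) + (9*π/2) = 24 + 13*π.


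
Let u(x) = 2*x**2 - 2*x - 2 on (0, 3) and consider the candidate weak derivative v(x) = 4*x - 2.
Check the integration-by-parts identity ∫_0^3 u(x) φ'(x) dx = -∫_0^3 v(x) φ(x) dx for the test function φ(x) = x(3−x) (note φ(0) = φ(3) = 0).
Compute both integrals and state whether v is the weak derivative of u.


LHS = -18, RHS = -18. Yes, v = u' weakly.

u(x) = 2*x**2 - 2*x - 2, classical derivative u'(x) = 4*x - 2.
φ(x) = x(3−x), so φ'(x) = 3 - 2*x.
Note φ(0) = φ(3) = 0, so the boundary term u·φ vanishes.
LHS = ∫_0^3 u(x) φ'(x) dx = ∫_0^3 (-4*x^3 + 10*x^2 - 2*x - 6) dx. Term by term:
  ∫_0^3 -4*x^3 dx = -81;  ∫_0^3 10*x^2 dx = 90;  ∫_0^3 -2*x dx = -9;
  ∫_0^3 -6 dx = -18.
Sum: -81 + 90 − 9 − 18 = -18.
So LHS = -18.
∫_0^3 v(x) φ(x) dx = ∫_0^3 (-4*x^3 + 14*x^2 - 6*x) dx. Term by term:
  ∫_0^3 -4*x^3 dx = -81;  ∫_0^3 14*x^2 dx = 126;  ∫_0^3 -6*x dx = -27.
Sum: -81 + 126 − 27 = 18.
So RHS = -∫_0^3 v(x) φ(x) dx = -18.
LHS = RHS, so the identity holds for this test φ.
Moreover u is smooth here and v(x) = u'(x) = 4*x - 2 pointwise, so the identity holds for every test function. Hence v is the weak derivative of u.


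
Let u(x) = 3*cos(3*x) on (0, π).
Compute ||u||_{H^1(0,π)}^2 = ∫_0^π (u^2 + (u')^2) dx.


||u||_{H^1(0,π)}^2 = 45*π

u'(x) = -9*sin(3*x).
Expand u² and (u')² and integrate term by term on (0, π), using: for integers n ≥ 1, ∫_0^π sin²(nx) dx = ∫_0^π cos²(nx) dx = π/2; for n ≠ n', ∫_0^π sin(nx)sin(n'x) dx = ∫_0^π cos(nx)cos(n'x) dx = 0; and by product-to-sum, ∫_0^π sin(nx)cos(n'x) dx = ½∫_0^π [sin((n+n')x) + sin((n−n')x)] dx, which is 0 when n+n' is even and 2n/(n²−n'²) when n+n' is odd (it need not vanish on (0, π)).
  u² squared terms: (3)²·∫cos(3x)² dx = 9·π/2 = 9*π/2.
  So ∫_0^π u² dx = 9*π/2.
  (u')² squared terms: (-9)²·∫sin(3x)² dx = 81·π/2 = 81*π/2.
  So ∫_0^π (u')² dx = 81*π/2.
||u||_{H^1}^2 = (9*π/2) + (81*π/2) = 45*π.


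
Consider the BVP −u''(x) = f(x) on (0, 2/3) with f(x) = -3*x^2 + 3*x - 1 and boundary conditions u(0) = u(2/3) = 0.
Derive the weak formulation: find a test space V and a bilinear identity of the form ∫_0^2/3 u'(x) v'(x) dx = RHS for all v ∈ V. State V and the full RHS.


V = H^1_0(0, 2/3) (so v(0) = v(2/3) = 0); weak form: ∫_0^2/3 u'v' dx = ∫_0^2/3 (-3*x^2 + 3*x - 1) v dx for all v ∈ V.

Multiply both sides by a test function v and integrate from 0 to 2/3:
  ∫_0^2/3 −u''(x) v(x) dx = ∫_0^2/3 f(x) v(x) dx.
Integrate the LHS by parts once:
  ∫_0^2/3 −u'' v dx = −[u'(x) v(x)]_0^2/3 + ∫_0^2/3 u'(x) v'(x) dx.
Thus ∫_0^2/3 u'(x) v'(x) dx = ∫_0^2/3 f(x) v(x) dx + [u'(x) v(x)]_0^2/3.
Choose V so that boundary terms are either known or forced to vanish.
u is Dirichlet: u(0) = u(2/3) = 0. Let V = H^1_0(0, 2/3); then v(0) = v(2/3) = 0, and [u' v]_0^2/3 = 0.
Weak formulation: find u (satisfying any essential BC) such that ∫_0^2/3 u'(x) v'(x) dx = ∫_0^2/3 f v dx for all v ∈ V.
Substituting f(x) = -3*x^2 + 3*x - 1, the right-hand side is ∫_0^2/3 (-3*x^2 + 3*x - 1) v dx.


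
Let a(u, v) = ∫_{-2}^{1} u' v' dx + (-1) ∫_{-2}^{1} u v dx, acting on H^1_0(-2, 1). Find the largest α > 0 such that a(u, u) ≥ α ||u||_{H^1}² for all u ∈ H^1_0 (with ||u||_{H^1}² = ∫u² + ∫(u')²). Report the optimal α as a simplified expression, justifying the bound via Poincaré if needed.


α = (-9 + π^2)/(9 + π^2)

Coercivity of a(·,·) on H^1_0(-2, 1) means a(u, u) ≥ α ||u||_{H^1}² for every u ∈ H^1_0.
The interval has length L = 3, and Poincaré/coercivity depend only on L. Here a(u, u) = ∫(u')² + (-1)·∫u².
Here c = -1 < 0 with |c| < (π/L)² = π^2/9, so coercivity still holds. The condition a(u,u) ≥ α||u||_{H^1}² reads (1−α)∫(u')² ≥ (α−c)∫u². Any admissible α is ≤ 1 (rapidly oscillating u have ∫u²/∫(u')² → 0), and α = 1 would force 0 ≥ (1−c)∫u², impossible since c < 1; so 1−α > 0. By the sharp Poincaré inequality on H^1_0 of an interval of length L, ∫(u')² ≥ (π/L)²∫u² with equality for the first sine mode sin(π(x−x₀)/L) (x₀ the left endpoint), so the inequality holds for all u iff (1−α)(π/L)² ≥ α − c, i.e. α ≤ ((π/L)² + c)/((π/L)² + 1) = (1 + c(L/π)²)/(1 + (L/π)²). (Direct route, valid since c ≤ 0: Poincaré gives c∫u² ≥ c(L/π)²∫(u')², so a(u,u) ≥ (1 + c(L/π)²)∫(u')², while ||u||_{H^1}² ≤ (1 + (L/π)²)∫(u')²; dividing yields the same α.) With (π/L)² = π^2/9 and c = -1, the largest admissible constant is α = ((π/L)² + c)/((π/L)² + 1).
Simplifying, α = (-9 + π^2)/(9 + π^2).


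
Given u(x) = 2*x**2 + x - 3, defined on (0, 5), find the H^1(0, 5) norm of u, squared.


||u||_{H^1}^2 = 10225/3

The H^1 norm (squared) on an interval (0, L) is
  ||u||_{H^1}^2 = ∫_0^L u(x)^2 dx + ∫_0^L u'(x)^2 dx.
Compute u'(x) = 4*x + 1.
Then u(x)^2 = 4*x**4 + 4*x**3 - 11*x**2 - 6*x + 9 and u'(x)^2 = 16*x**2 + 8*x + 1.
Integrate each monomial from 0 to 5 using ∫_0^5 c·x^n dx = c·5^(n+1)/(n+1):
  ∫_0^5 u(x)^2 dx = ∫_0^5 (4*x^4 + 4*x^3 - 11*x^2 - 6*x + 9) dx. Term by term:
    ∫_0^5 4*x^4 dx = 2500;  ∫_0^5 4*x^3 dx = 625;  ∫_0^5 -11*x^2 dx = -1375/3;
    ∫_0^5 -6*x dx = -75;  ∫_0^5 9 dx = 45.
  Sum: 2500 + 625 − 1375/3 − 75 + 45 = 7910/3.
  ∫_0^5 u'(x)^2 dx = ∫_0^5 (16*x^2 + 8*x + 1) dx. Term by term:
    ∫_0^5 16*x^2 dx = 2000/3;  ∫_0^5 8*x dx = 100;  ∫_0^5 1 dx = 5.
  Sum: 2000/3 + 100 + 5 = 2315/3.
Adding: ||u||_{H^1}^2 = 7910/3 + 2315/3 = 10225/3.


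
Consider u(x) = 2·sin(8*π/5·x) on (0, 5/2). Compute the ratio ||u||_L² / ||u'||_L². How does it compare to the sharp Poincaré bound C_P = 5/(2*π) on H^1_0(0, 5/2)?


||u||_L² / ||u'||_L² = 5/(8*π) < C_P = 5/(2*π).

u(x) = 2·sin(8*π/5·x), so u'(x) = 16*π*cos(8*π*x/5)/5.
Writing u(x) = A·sin(kπx/L) with A = 2 and k = 4, use ∫_0^L sin²(kπx/L) dx = L/2 and ∫_0^L cos²(kπx/L) dx = L/2.
u² = 4·sin²(8*π/5·x) and (u')² = 256*π^2/25·cos²(8*π/5·x), and each of sin², cos² integrates to L/2 = 5/4 over (0, 5/2).
∫_0^5/2 u² dx = 5, so ||u||_L² = sqrt(5).
∫_0^5/2 (u')² dx = 64*π^2/5, so ||u'||_L² = 8*sqrt(5)*π/5.
Ratio ||u||_L² / ||u'||_L² = 5/(8*π).
Sharp Poincaré constant on H^1_0(0, 5/2) is C_P = L/π = 5/(2*π), achieved by sin(2*π/5·x).
This is the k = 4 harmonic; the ratio L/(kπ) is strictly less than C_P = L/π, consistent with the sharp inequality ||u||_L² ≤ C_P ||u'||_L².


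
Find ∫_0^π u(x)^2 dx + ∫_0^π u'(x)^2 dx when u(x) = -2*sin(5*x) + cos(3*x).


||u||_{H^1(0,π)}^2 = 57*π

u'(x) = -3*sin(3*x) - 10*cos(5*x).
Expand u² and (u')² and integrate term by term on (0, π), using: for integers n ≥ 1, ∫_0^π sin²(nx) dx = ∫_0^π cos²(nx) dx = π/2; for n ≠ n', ∫_0^π sin(nx)sin(n'x) dx = ∫_0^π cos(nx)cos(n'x) dx = 0; and by product-to-sum, ∫_0^π sin(nx)cos(n'x) dx = ½∫_0^π [sin((n+n')x) + sin((n−n')x)] dx, which is 0 when n+n' is even and 2n/(n²−n'²) when n+n' is odd (it need not vanish on (0, π)).
  u² squared terms: (-2)²·∫sin(5x)² dx = 4·π/2 = 2*π;  (1)²·∫cos(3x)² dx = 1·π/2 = π/2.
  u² cross terms: 2·(-2)·(1)·∫sin(5x)·cos(3x) dx = -4·(0) = 0.
  So ∫_0^π u² dx = 2*π + π/2 + 0 = 5*π/2.
  (u')² squared terms: (-10)²·∫cos(5x)² dx = 100·π/2 = 50*π;  (-3)²·∫sin(3x)² dx = 9·π/2 = 9*π/2.
  (u')² cross terms: 2·(-10)·(-3)·∫cos(5x)·sin(3x) dx = 60·(0) = 0.
  So ∫_0^π (u')² dx = 50*π + 9*π/2 + 0 = 109*π/2.
||u||_{H^1}^2 = (5*π/2) + (109*π/2) = 57*π.


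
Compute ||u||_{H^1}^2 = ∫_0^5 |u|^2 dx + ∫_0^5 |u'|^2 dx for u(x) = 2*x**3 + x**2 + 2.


||u||_{H^1}^2 = 584765/7

The H^1 norm (squared) on an interval (0, L) is
  ||u||_{H^1}^2 = ∫_0^L u(x)^2 dx + ∫_0^L u'(x)^2 dx.
Compute u'(x) = 6*x**2 + 2*x.
Then u(x)^2 = 4*x**6 + 4*x**5 + x**4 + 8*x**3 + 4*x**2 + 4 and u'(x)^2 = 36*x**4 + 24*x**3 + 4*x**2.
Integrate each monomial from 0 to 5 using ∫_0^5 c·x^n dx = c·5^(n+1)/(n+1):
  ∫_0^5 u(x)^2 dx = ∫_0^5 (4*x^6 + 4*x^5 + x^4 + 8*x^3 + 4*x^2 + 4) dx. Term by term:
    ∫_0^5 4*x^6 dx = 312500/7;  ∫_0^5 4*x^5 dx = 31250/3;  ∫_0^5 x^4 dx = 625;
    ∫_0^5 8*x^3 dx = 1250;  ∫_0^5 4*x^2 dx = 500/3;  ∫_0^5 4 dx = 20.
  Sum: 312500/7 + 31250/3 + 625 + 1250 + 500/3 + 20 = 1199545/21.
  ∫_0^5 u'(x)^2 dx = ∫_0^5 (36*x^4 + 24*x^3 + 4*x^2) dx. Term by term:
    ∫_0^5 36*x^4 dx = 22500;  ∫_0^5 24*x^3 dx = 3750;  ∫_0^5 4*x^2 dx = 500/3.
  Sum: 22500 + 3750 + 500/3 = 79250/3.
Adding: ||u||_{H^1}^2 = 1199545/21 + 79250/3 = 584765/7.


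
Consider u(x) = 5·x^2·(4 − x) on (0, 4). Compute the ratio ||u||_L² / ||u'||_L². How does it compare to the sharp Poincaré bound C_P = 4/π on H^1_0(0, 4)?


||u||_L² / ||u'||_L² = 2*sqrt(14)/7 < C_P = 4/π.

u(x) = 5·x^2·(4 − x), so u'(x) = 5*x*(8 - 3*x).
u(x) = 5·x^2·(4 − x) vanishes at x = 0 and x = 4, so u ∈ H^1_0(0, 4). Differentiate via the product rule and integrate the resulting polynomials term by term.
  ∫_0^4 u² dx = ∫_0^4 (25*x^6 - 200*x^5 + 400*x^4) dx. Term by term:
    ∫_0^4 25*x^6 dx = 409600/7;  ∫_0^4 -200*x^5 dx = -409600/3;  ∫_0^4 400*x^4 dx = 81920.
  Sum: 409600/7 − 409600/3 + 81920 = 81920/21.
  ∫_0^4 (u')² dx = ∫_0^4 (225*x^4 - 1200*x^3 + 1600*x^2) dx. Term by term:
    ∫_0^4 225*x^4 dx = 46080;  ∫_0^4 -1200*x^3 dx = -76800;  ∫_0^4 1600*x^2 dx = 102400/3.
  Sum: 46080 − 76800 + 102400/3 = 10240/3.
∫_0^4 u² dx = 81920/21, so ||u||_L² = 128*sqrt(105)/21.
∫_0^4 (u')² dx = 10240/3, so ||u'||_L² = 32*sqrt(30)/3.
Ratio ||u||_L² / ||u'||_L² = 2*sqrt(14)/7.
Sharp Poincaré constant on H^1_0(0, 4) is C_P = L/π = 4/π, achieved by sin(π/4·x).
A polynomial bump cannot attain the sharp Poincaré constant (only the first sine eigenfunction does), so the ratio is strictly less than C_P, consistent with ||u||_L² ≤ C_P ||u'||_L².


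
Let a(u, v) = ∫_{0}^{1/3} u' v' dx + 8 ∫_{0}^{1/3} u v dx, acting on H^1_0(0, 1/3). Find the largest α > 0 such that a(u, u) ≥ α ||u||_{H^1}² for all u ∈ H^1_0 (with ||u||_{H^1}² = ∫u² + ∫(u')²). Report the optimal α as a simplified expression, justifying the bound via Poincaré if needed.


α = 1

Coercivity of a(·,·) on H^1_0(0, 1/3) means a(u, u) ≥ α ||u||_{H^1}² for every u ∈ H^1_0.
The interval has length L = 1/3, and Poincaré/coercivity depend only on L. Here a(u, u) = ∫(u')² + (8)·∫u².
Here c = 8 ≥ 1, so a(u,u) = ∫(u')² + c∫u² ≥ ∫(u')² + ∫u² = ||u||_{H^1}², i.e. α = 1 works. No larger α is possible: a(u,u) ≥ α||u||_{H^1}² means (1−α)∫(u')² ≥ (α−c)∫u², and for the modes u_n = sin(nπ(x−x₀)/L) (x₀ the left endpoint) one has ∫u_n²/∫(u_n')² = (L/(nπ))² → 0, so a(u_n,u_n)/||u_n||_{H^1}² → 1. Hence the optimal constant is α = 1.
Therefore α = 1.


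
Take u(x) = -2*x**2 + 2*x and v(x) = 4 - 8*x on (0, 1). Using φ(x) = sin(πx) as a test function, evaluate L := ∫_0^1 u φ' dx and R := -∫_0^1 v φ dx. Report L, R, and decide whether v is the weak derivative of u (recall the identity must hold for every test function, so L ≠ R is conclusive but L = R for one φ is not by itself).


LHS = 0, RHS = 0. No, v is not the weak derivative of u.

u(x) = -2*x**2 + 2*x, classical derivative u'(x) = 2 - 4*x.
φ(x) = sin(πx), so φ'(x) = π*cos(π*x).
Note φ(0) = φ(1) = 0, so the boundary term u·φ vanishes.
LHS = ∫_0^1 u(x) φ'(x) dx = ∫_0^1 (-2*π*x^2*cos(π*x) + 2*π*x*cos(π*x)) dx. Term by term:
  ∫_0^1 -2*π*x^2*cos(π*x) dx = 4/π;  ∫_0^1 2*π*x*cos(π*x) dx = -4/π.
Sum: 4/π − 4/π = 0.
So LHS = 0.
∫_0^1 v(x) φ(x) dx = ∫_0^1 (-8*x*sin(π*x) + 4*sin(π*x)) dx. Term by term:
  ∫_0^1 4*sin(π*x) dx = 8/π;  ∫_0^1 -8*x*sin(π*x) dx = -8/π.
Sum: 8/π − 8/π = 0.
So RHS = -∫_0^1 v(x) φ(x) dx = 0.
LHS = RHS, so the identity holds for this particular φ. But this is necessary, not sufficient: a weak derivative must satisfy the identity for EVERY test function in C_c^∞(0, 1).
Here u is smooth, so its weak derivative equals its classical derivative u'(x) = 2 - 4*x. Since v(x) = 4 - 8*x ≠ u'(x), v is NOT the weak derivative of u — the agreement for this single φ is a coincidence (the difference v − u' happens to be L²-orthogonal to this φ).


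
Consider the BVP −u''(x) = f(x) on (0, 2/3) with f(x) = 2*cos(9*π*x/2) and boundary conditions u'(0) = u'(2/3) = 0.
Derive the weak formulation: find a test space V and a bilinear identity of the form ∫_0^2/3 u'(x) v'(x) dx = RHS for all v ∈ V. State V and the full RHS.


V = H^1(0, 2/3) (no boundary constraint on v; u is determined up to an additive constant); weak form: ∫_0^2/3 u'v' dx = ∫_0^2/3 (2*cos(9*π*x/2)) v dx for all v ∈ V.

Multiply both sides by a test function v and integrate from 0 to 2/3:
  ∫_0^2/3 −u''(x) v(x) dx = ∫_0^2/3 f(x) v(x) dx.
Integrate the LHS by parts once:
  ∫_0^2/3 −u'' v dx = −[u'(x) v(x)]_0^2/3 + ∫_0^2/3 u'(x) v'(x) dx.
Thus ∫_0^2/3 u'(x) v'(x) dx = ∫_0^2/3 f(x) v(x) dx + [u'(x) v(x)]_0^2/3.
Choose V so that boundary terms are either known or forced to vanish.
u has homogeneous Neumann: u'(0) = u'(2/3) = 0. So [u' v]_0^2/3 = 0·v(2/3) − 0·v(0) = 0 for any v; take V = H^1(0, 2/3).
Weak formulation: find u (satisfying any essential BC) such that ∫_0^2/3 u'(x) v'(x) dx = ∫_0^2/3 f v dx for all v ∈ V (homogeneous Neumann, so boundary terms vanish).
Substituting f(x) = 2*cos(9*π*x/2), the right-hand side is ∫_0^2/3 (2*cos(9*π*x/2)) v dx.
Compatibility check (pure Neumann): taking v ≡ 1 ∈ V gives 0 = ∫_0^2/3 f dx + (0) − (0), i.e. ∫_0^2/3 f dx must equal u'(0) − u'(2/3) = 0. Indeed ∫_0^2/3 (2*cos(9*π*x/2)) dx = 0, so the data are compatible. The solution is then unique only up to an additive constant (fix it e.g. by requiring ∫_0^2/3 u dx = 0).


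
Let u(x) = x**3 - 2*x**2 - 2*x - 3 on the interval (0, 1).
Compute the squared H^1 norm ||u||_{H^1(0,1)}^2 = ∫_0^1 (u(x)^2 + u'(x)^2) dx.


||u||_{H^1}^2 = 2061/70

The H^1 norm (squared) on an interval (0, L) is
  ||u||_{H^1}^2 = ∫_0^L u(x)^2 dx + ∫_0^L u'(x)^2 dx.
Compute u'(x) = 3*x**2 - 4*x - 2.
Then u(x)^2 = x**6 - 4*x**5 + 2*x**3 + 16*x**2 + 12*x + 9 and u'(x)^2 = 9*x**4 - 24*x**3 + 4*x**2 + 16*x + 4.
Integrate each monomial from 0 to 1 using ∫_0^1 c·x^n dx = c·1^(n+1)/(n+1):
  ∫_0^1 u(x)^2 dx = ∫_0^1 (x^6 - 4*x^5 + 2*x^3 + 16*x^2 + 12*x + 9) dx. Term by term:
    ∫_0^1 x^6 dx = 1/7;  ∫_0^1 -4*x^5 dx = -2/3;  ∫_0^1 2*x^3 dx = 1/2;
    ∫_0^1 16*x^2 dx = 16/3;  ∫_0^1 12*x dx = 6;  ∫_0^1 9 dx = 9.
  Sum: 1/7 − 2/3 + 1/2 + 16/3 + 6 + 9 = 853/42.
  ∫_0^1 u'(x)^2 dx = ∫_0^1 (9*x^4 - 24*x^3 + 4*x^2 + 16*x + 4) dx. Term by term:
    ∫_0^1 9*x^4 dx = 9/5;  ∫_0^1 -24*x^3 dx = -6;  ∫_0^1 4*x^2 dx = 4/3;
    ∫_0^1 16*x dx = 8;  ∫_0^1 4 dx = 4.
  Sum: 9/5 − 6 + 4/3 + 8 + 4 = 137/15.
Adding: ||u||_{H^1}^2 = 853/42 + 137/15 = 2061/70.


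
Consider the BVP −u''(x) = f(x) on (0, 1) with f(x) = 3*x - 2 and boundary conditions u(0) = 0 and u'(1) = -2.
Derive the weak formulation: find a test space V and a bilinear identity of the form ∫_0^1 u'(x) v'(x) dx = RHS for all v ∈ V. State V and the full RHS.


V = {v ∈ H^1(0, 1) : v(0) = 0} (test functions vanish at x = 0 where u is specified); weak form: ∫_0^1 u'v' dx = ∫_0^1 (3*x - 2) v dx − 2·v(1) for all v ∈ V.

Multiply both sides by a test function v and integrate from 0 to 1:
  ∫_0^1 −u''(x) v(x) dx = ∫_0^1 f(x) v(x) dx.
Integrate the LHS by parts once:
  ∫_0^1 −u'' v dx = −[u'(x) v(x)]_0^1 + ∫_0^1 u'(x) v'(x) dx.
Thus ∫_0^1 u'(x) v'(x) dx = ∫_0^1 f(x) v(x) dx + [u'(x) v(x)]_0^1.
Choose V so that boundary terms are either known or forced to vanish.
Mixed BC: u(0) = 0 (Dirichlet) and u'(1) = -2 (Neumann). Define V = {v ∈ H^1(0, 1) : v(0) = 0}. Then [u' v]_0^1 = u'(1)·v(1) − u'(0)·0 = − 2·v(1).
Weak formulation: find u (satisfying any essential BC) such that ∫_0^1 u'(x) v'(x) dx = ∫_0^1 f v dx − 2·v(1) for all v ∈ V (Dirichlet at 0 absorbed into V; Neumann datum at x = 1 contributes the boundary term).
Substituting f(x) = 3*x - 2, the right-hand side is ∫_0^1 (3*x - 2) v dx − 2·v(1).


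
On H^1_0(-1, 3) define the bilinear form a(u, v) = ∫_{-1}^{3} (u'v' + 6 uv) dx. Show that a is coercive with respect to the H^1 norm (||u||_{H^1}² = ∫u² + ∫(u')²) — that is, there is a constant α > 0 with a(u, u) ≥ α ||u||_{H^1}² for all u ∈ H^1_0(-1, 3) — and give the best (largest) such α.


α = 1

Coercivity of a(·,·) on H^1_0(-1, 3) means a(u, u) ≥ α ||u||_{H^1}² for every u ∈ H^1_0.
The interval has length L = 4, and Poincaré/coercivity depend only on L. Here a(u, u) = ∫(u')² + (6)·∫u².
Here c = 6 ≥ 1, so a(u,u) = ∫(u')² + c∫u² ≥ ∫(u')² + ∫u² = ||u||_{H^1}², i.e. α = 1 works. No larger α is possible: a(u,u) ≥ α||u||_{H^1}² means (1−α)∫(u')² ≥ (α−c)∫u², and for the modes u_n = sin(nπ(x−x₀)/L) (x₀ the left endpoint) one has ∫u_n²/∫(u_n')² = (L/(nπ))² → 0, so a(u_n,u_n)/||u_n||_{H^1}² → 1. Hence the optimal constant is α = 1.
Therefore α = 1.


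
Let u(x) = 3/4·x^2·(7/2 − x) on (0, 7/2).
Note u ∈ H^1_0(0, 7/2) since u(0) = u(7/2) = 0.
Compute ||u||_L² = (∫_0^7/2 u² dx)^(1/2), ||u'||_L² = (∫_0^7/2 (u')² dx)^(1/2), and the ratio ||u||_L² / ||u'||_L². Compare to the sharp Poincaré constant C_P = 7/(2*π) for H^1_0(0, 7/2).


||u||_L² / ||u'||_L² = sqrt(14)/4 < C_P = 7/(2*π).

u(x) = 3/4·x^2·(7/2 − x), so u'(x) = 3*x*(7 - 3*x)/4.
u(x) = 3/4·x^2·(7/2 − x) vanishes at x = 0 and x = 7/2, so u ∈ H^1_0(0, 7/2). Differentiate via the product rule and integrate the resulting polynomials term by term.
  ∫_0^7/2 u² dx = ∫_0^7/2 (9*x^6/16 - 63*x^5/16 + 441*x^4/64) dx. Term by term:
    ∫_0^7/2 9*x^6/16 dx = 1058841/2048;  ∫_0^7/2 -63*x^5/16 dx = -2470629/2048;  ∫_0^7/2 441*x^4/64 dx = 7411887/10240.
  Sum: 1058841/2048 − 2470629/2048 + 7411887/10240 = 352947/10240.
  ∫_0^7/2 (u')² dx = ∫_0^7/2 (81*x^4/16 - 189*x^3/8 + 441*x^2/16) dx. Term by term:
    ∫_0^7/2 81*x^4/16 dx = 1361367/2560;  ∫_0^7/2 -189*x^3/8 dx = -453789/512;  ∫_0^7/2 441*x^2/16 dx = 50421/128.
  Sum: 1361367/2560 − 453789/512 + 50421/128 = 50421/1280.
∫_0^7/2 u² dx = 352947/10240, so ||u||_L² = 343*sqrt(30)/320.
∫_0^7/2 (u')² dx = 50421/1280, so ||u'||_L² = 49*sqrt(105)/80.
Ratio ||u||_L² / ||u'||_L² = sqrt(14)/4.
Sharp Poincaré constant on H^1_0(0, 7/2) is C_P = L/π = 7/(2*π), achieved by sin(2*π/7·x).
A polynomial bump cannot attain the sharp Poincaré constant (only the first sine eigenfunction does), so the ratio is strictly less than C_P, consistent with ||u||_L² ≤ C_P ||u'||_L².


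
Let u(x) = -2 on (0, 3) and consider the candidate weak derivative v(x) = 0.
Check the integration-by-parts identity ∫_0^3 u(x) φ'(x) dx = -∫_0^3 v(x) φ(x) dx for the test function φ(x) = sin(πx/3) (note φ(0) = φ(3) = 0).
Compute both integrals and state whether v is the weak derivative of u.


LHS = 0, RHS = 0. Yes, v = u' weakly.

u(x) = -2, classical derivative u'(x) = 0.
φ(x) = sin(πx/3), so φ'(x) = π*cos(π*x/3)/3.
Note φ(0) = φ(3) = 0, so the boundary term u·φ vanishes.
LHS = ∫_0^3 u(x) φ'(x) dx = ∫_0^3 (-2*π*cos(π*x/3)/3) dx. Term by term:
  ∫_0^3 -2*π*cos(π*x/3)/3 dx = 0.
So LHS = 0.
∫_0^3 v(x) φ(x) dx = ∫_0^3 (0) dx. Term by term:
  ∫_0^3 0 dx = 0.
So RHS = -∫_0^3 v(x) φ(x) dx = 0.
LHS = RHS, so the identity holds for this test φ.
Moreover u is smooth here and v(x) = u'(x) = 0 pointwise, so the identity holds for every test function. Hence v is the weak derivative of u.


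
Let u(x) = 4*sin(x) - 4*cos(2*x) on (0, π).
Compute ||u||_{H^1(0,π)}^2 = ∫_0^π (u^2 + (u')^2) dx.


||u||_{H^1(0,π)}^2 = 320/3 + 56*π

u'(x) = 8*sin(2*x) + 4*cos(x).
Expand u² and (u')² and integrate term by term on (0, π), using: for integers n ≥ 1, ∫_0^π sin²(nx) dx = ∫_0^π cos²(nx) dx = π/2; for n ≠ n', ∫_0^π sin(nx)sin(n'x) dx = ∫_0^π cos(nx)cos(n'x) dx = 0; and by product-to-sum, ∫_0^π sin(nx)cos(n'x) dx = ½∫_0^π [sin((n+n')x) + sin((n−n')x)] dx, which is 0 when n+n' is even and 2n/(n²−n'²) when n+n' is odd (it need not vanish on (0, π)).
  u² squared terms: (-4)²·∫cos(2x)² dx = 16·π/2 = 8*π;  (4)²·∫sin(x)² dx = 16·π/2 = 8*π.
  u² cross terms: 2·(-4)·(4)·∫cos(2x)·sin(x) dx = -32·(-2/3) = 64/3.
  So ∫_0^π u² dx = 8*π + 8*π + 64/3 = 64/3 + 16*π.
  (u')² squared terms: (4)²·∫cos(x)² dx = 16·π/2 = 8*π;  (8)²·∫sin(2x)² dx = 64·π/2 = 32*π.
  (u')² cross terms: 2·(4)·(8)·∫cos(x)·sin(2x) dx = 64·(4/3) = 256/3.
  So ∫_0^π (u')² dx = 8*π + 32*π + 256/3 = 256/3 + 40*π.
||u||_{H^1}^2 = (64/3 + 16*π) + (256/3 + 40*π) = 320/3 + 56*π.


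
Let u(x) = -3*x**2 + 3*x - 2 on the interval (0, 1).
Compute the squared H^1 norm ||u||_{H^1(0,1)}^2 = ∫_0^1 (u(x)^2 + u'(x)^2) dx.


||u||_{H^1}^2 = 53/10

The H^1 norm (squared) on an interval (0, L) is
  ||u||_{H^1}^2 = ∫_0^L u(x)^2 dx + ∫_0^L u'(x)^2 dx.
Compute u'(x) = 3 - 6*x.
Then u(x)^2 = 9*x**4 - 18*x**3 + 21*x**2 - 12*x + 4 and u'(x)^2 = 36*x**2 - 36*x + 9.
Integrate each monomial from 0 to 1 using ∫_0^1 c·x^n dx = c·1^(n+1)/(n+1):
  ∫_0^1 u(x)^2 dx = ∫_0^1 (9*x^4 - 18*x^3 + 21*x^2 - 12*x + 4) dx. Term by term:
    ∫_0^1 9*x^4 dx = 9/5;  ∫_0^1 -18*x^3 dx = -9/2;  ∫_0^1 21*x^2 dx = 7;
    ∫_0^1 -12*x dx = -6;  ∫_0^1 4 dx = 4.
  Sum: 9/5 − 9/2 + 7 − 6 + 4 = 23/10.
  ∫_0^1 u'(x)^2 dx = ∫_0^1 (36*x^2 - 36*x + 9) dx. Term by term:
    ∫_0^1 36*x^2 dx = 12;  ∫_0^1 -36*x dx = -18;  ∫_0^1 9 dx = 9.
  Sum: 12 − 18 + 9 = 3.
Adding: ||u||_{H^1}^2 = 23/10 + 3 = 53/10.


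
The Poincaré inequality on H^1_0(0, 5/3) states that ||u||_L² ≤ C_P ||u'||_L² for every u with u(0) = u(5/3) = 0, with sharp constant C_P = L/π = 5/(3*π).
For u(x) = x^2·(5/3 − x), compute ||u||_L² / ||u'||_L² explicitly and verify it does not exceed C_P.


||u||_L² / ||u'||_L² = 5*sqrt(14)/42 < C_P = 5/(3*π).

u(x) = x^2·(5/3 − x), so u'(x) = x*(10 - 9*x)/3.
u(x) = x^2·(5/3 − x) vanishes at x = 0 and x = 5/3, so u ∈ H^1_0(0, 5/3). Differentiate via the product rule and integrate the resulting polynomials term by term.
  ∫_0^5/3 u² dx = ∫_0^5/3 (x^6 - 10*x^5/3 + 25*x^4/9) dx. Term by term:
    ∫_0^5/3 x^6 dx = 78125/15309;  ∫_0^5/3 -10*x^5/3 dx = -78125/6561;  ∫_0^5/3 25*x^4/9 dx = 15625/2187.
  Sum: 78125/15309 − 78125/6561 + 15625/2187 = 15625/45927.
  ∫_0^5/3 (u')² dx = ∫_0^5/3 (9*x^4 - 20*x^3 + 100*x^2/9) dx. Term by term:
    ∫_0^5/3 9*x^4 dx = 625/27;  ∫_0^5/3 -20*x^3 dx = -3125/81;  ∫_0^5/3 100*x^2/9 dx = 12500/729.
  Sum: 625/27 − 3125/81 + 12500/729 = 1250/729.
∫_0^5/3 u² dx = 15625/45927, so ||u||_L² = 125*sqrt(7)/567.
∫_0^5/3 (u')² dx = 1250/729, so ||u'||_L² = 25*sqrt(2)/27.
Ratio ||u||_L² / ||u'||_L² = 5*sqrt(14)/42.
Sharp Poincaré constant on H^1_0(0, 5/3) is C_P = L/π = 5/(3*π), achieved by sin(3*π/5·x).
A polynomial bump cannot attain the sharp Poincaré constant (only the first sine eigenfunction does), so the ratio is strictly less than C_P, consistent with ||u||_L² ≤ C_P ||u'||_L².


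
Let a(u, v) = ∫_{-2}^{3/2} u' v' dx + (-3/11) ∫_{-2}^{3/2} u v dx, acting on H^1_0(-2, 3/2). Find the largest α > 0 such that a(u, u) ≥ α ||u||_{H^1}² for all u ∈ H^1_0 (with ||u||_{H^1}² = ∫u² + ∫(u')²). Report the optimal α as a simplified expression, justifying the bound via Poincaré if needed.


α = (-147 + 44*π^2)/(11*(4*π^2 + 49))

Coercivity of a(·,·) on H^1_0(-2, 3/2) means a(u, u) ≥ α ||u||_{H^1}² for every u ∈ H^1_0.
The interval has length L = 7/2, and Poincaré/coercivity depend only on L. Here a(u, u) = ∫(u')² + (-3/11)·∫u².
Here c = -3/11 < 0 with |c| < (π/L)² = 4*π^2/49, so coercivity still holds. The condition a(u,u) ≥ α||u||_{H^1}² reads (1−α)∫(u')² ≥ (α−c)∫u². Any admissible α is ≤ 1 (rapidly oscillating u have ∫u²/∫(u')² → 0), and α = 1 would force 0 ≥ (1−c)∫u², impossible since c < 1; so 1−α > 0. By the sharp Poincaré inequality on H^1_0 of an interval of length L, ∫(u')² ≥ (π/L)²∫u² with equality for the first sine mode sin(π(x−x₀)/L) (x₀ the left endpoint), so the inequality holds for all u iff (1−α)(π/L)² ≥ α − c, i.e. α ≤ ((π/L)² + c)/((π/L)² + 1) = (1 + c(L/π)²)/(1 + (L/π)²). (Direct route, valid since c ≤ 0: Poincaré gives c∫u² ≥ c(L/π)²∫(u')², so a(u,u) ≥ (1 + c(L/π)²)∫(u')², while ||u||_{H^1}² ≤ (1 + (L/π)²)∫(u')²; dividing yields the same α.) With (π/L)² = 4*π^2/49 and c = -3/11, the largest admissible constant is α = ((π/L)² + c)/((π/L)² + 1).
Simplifying, α = (-147 + 44*π^2)/(11*(4*π^2 + 49)).


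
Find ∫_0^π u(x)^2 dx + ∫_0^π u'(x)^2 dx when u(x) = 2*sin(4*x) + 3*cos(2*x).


||u||_{H^1(0,π)}^2 = 113*π/2

u'(x) = -6*sin(2*x) + 8*cos(4*x).
Expand u² and (u')² and integrate term by term on (0, π), using: for integers n ≥ 1, ∫_0^π sin²(nx) dx = ∫_0^π cos²(nx) dx = π/2; for n ≠ n', ∫_0^π sin(nx)sin(n'x) dx = ∫_0^π cos(nx)cos(n'x) dx = 0; and by product-to-sum, ∫_0^π sin(nx)cos(n'x) dx = ½∫_0^π [sin((n+n')x) + sin((n−n')x)] dx, which is 0 when n+n' is even and 2n/(n²−n'²) when n+n' is odd (it need not vanish on (0, π)).
  u² squared terms: (2)²·∫sin(4x)² dx = 4·π/2 = 2*π;  (3)²·∫cos(2x)² dx = 9·π/2 = 9*π/2.
  u² cross terms: 2·(2)·(3)·∫sin(4x)·cos(2x) dx = 12·(0) = 0.
  So ∫_0^π u² dx = 2*π + 9*π/2 + 0 = 13*π/2.
  (u')² squared terms: (-6)²·∫sin(2x)² dx = 36·π/2 = 18*π;  (8)²·∫cos(4x)² dx = 64·π/2 = 32*π.
  (u')² cross terms: 2·(-6)·(8)·∫sin(2x)·cos(4x) dx = -96·(0) = 0.
  So ∫_0^π (u')² dx = 18*π + 32*π + 0 = 50*π.
||u||_{H^1}^2 = (13*π/2) + (50*π) = 113*π/2.


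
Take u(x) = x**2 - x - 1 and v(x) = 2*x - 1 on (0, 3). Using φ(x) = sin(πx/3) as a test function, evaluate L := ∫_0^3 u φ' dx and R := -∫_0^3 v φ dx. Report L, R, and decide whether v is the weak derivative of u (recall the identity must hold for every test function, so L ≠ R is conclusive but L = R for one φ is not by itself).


LHS = -12/π, RHS = -12/π. Yes, v = u' weakly.

u(x) = x**2 - x - 1, classical derivative u'(x) = 2*x - 1.
φ(x) = sin(πx/3), so φ'(x) = π*cos(π*x/3)/3.
Note φ(0) = φ(3) = 0, so the boundary term u·φ vanishes.
LHS = ∫_0^3 u(x) φ'(x) dx = ∫_0^3 (π*x^2*cos(π*x/3)/3 - π*x*cos(π*x/3)/3 - π*cos(π*x/3)/3) dx. Term by term:
  ∫_0^3 -π*cos(π*x/3)/3 dx = 0;  ∫_0^3 -π*x*cos(π*x/3)/3 dx = 6/π;  ∫_0^3 π*x^2*cos(π*x/3)/3 dx = -18/π.
Sum: 0 + 6/π − 18/π = -12/π.
So LHS = -12/π.
∫_0^3 v(x) φ(x) dx = ∫_0^3 (2*x*sin(π*x/3) - sin(π*x/3)) dx. Term by term:
  ∫_0^3 -sin(π*x/3) dx = -6/π;  ∫_0^3 2*x*sin(π*x/3) dx = 18/π.
Sum: -6/π + 18/π = 12/π.
So RHS = -∫_0^3 v(x) φ(x) dx = -12/π.
LHS = RHS, so the identity holds for this test φ.
Moreover u is smooth here and v(x) = u'(x) = 2*x - 1 pointwise, so the identity holds for every test function. Hence v is the weak derivative of u.
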